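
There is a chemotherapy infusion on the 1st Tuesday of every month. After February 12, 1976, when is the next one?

February 1976 starts on a Sunday, so its 1st Tuesday is February 3, 1976 (2 days in).
That is not after February 12, 1976, so look at March 1976.
March 1976 starts on a Monday, so its 1st Tuesday is March 2, 1976 (1 day in).

March 2, 1976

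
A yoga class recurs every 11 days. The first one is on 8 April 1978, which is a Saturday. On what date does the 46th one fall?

16 August 1979

The 46th occurrence is 45 intervals after the first: 45 × 11 = 495 days after 8 April 1978.
April has 30 days — 22 days to the end of April leaves 473.
From end of April to end of 1978 is 245 days (228 left).
January has 31 days (197 left).
February has 28 days (169 left).
March has 31 days (138 left).
April has 30 days (108 left).
May has 31 days (77 left).
June has 30 days (47 left).
July has 31 days (16 left).
16 days into August → 16 August 1979.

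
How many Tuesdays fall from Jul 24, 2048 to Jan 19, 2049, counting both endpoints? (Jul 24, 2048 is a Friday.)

Jul 24, 2048 is a Friday; the first Tuesday on or after it is Jul 28, 2048 (4 days later).
From Jul 28, 2048 to Jan 19, 2049: 3 + 31 + 30 + 31 + 30 + 31 + 19 = 175 days (rest of Jul, Aug, Sep, Oct, Nov, Dec, Jan).
175 ÷ 7 = 25 full weeks with remainder 0, so 25 more Tuesdays after the first → 26.

26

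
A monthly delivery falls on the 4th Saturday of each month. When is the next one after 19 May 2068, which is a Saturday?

May 2068 starts on a Tuesday; its first Saturday is the 5th, so the 4th Saturday is the 26th — 26 May 2068.
26 May 2068 is after 19 May 2068, so that is the next one.

26 May 2068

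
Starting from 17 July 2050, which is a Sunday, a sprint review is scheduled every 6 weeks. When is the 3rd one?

The 3rd occurrence is 2 intervals after the first: 2 × 42 = 84 days after 17 July 2050.
July has 31 days — 14 days to the end of July leaves 70.
August has 31 days (39 left).
September has 30 days (9 left).
9 days into October → 9 October 2050.

9 October 2050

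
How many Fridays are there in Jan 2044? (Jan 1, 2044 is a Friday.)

Jan 1, 2044 is a Friday; the first Friday on or after it is Jan 1, 2044.
From Jan 1, 2044 to Jan 31, 2044 is 31 − 1 = 30 days.
30 ÷ 7 = 4 full weeks with remainder 2, so 4 more Fridays after the first → 5.

5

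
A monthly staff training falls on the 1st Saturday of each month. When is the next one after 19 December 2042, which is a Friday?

3 January 2043

December 2042 starts on a Monday, so its 1st Saturday is 6 December 2042 (5 days in).
That is not after 19 December 2042, so look at January 2043.
January 2043 starts on a Thursday, so its 1st Saturday is 3 January 2043 (2 days in).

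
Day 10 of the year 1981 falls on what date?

January 10, 1981

10 into January → January 10.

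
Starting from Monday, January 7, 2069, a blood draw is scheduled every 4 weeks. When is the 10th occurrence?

The 10th occurrence is 9 intervals after the first: 9 × 28 = 252 days after January 7, 2069.
January has 31 days — 24 days to the end of January leaves 228.
February has 28 days (200 left).
March has 31 days (169 left).
April has 30 days (139 left).
May has 31 days (108 left).
June has 30 days (78 left).
July has 31 days (47 left).
August has 31 days (16 left).
16 days into September → September 16, 2069.

September 16, 2069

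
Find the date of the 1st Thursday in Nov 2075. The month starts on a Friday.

Nov 2075 begins on a Friday, so the first Thursday is Nov 7 (6 days later).

Nov 7, 2075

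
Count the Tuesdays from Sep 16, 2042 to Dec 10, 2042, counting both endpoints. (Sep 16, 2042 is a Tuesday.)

13

Sep 16, 2042 is a Tuesday; the first Tuesday on or after it is Sep 16, 2042.
From Sep 16, 2042 to Dec 10, 2042: 14 + 31 + 30 + 10 = 85 days (rest of Sep, Oct, Nov, Dec).
85 ÷ 7 = 12 full weeks with remainder 1, so 12 more Tuesdays after the first → 13.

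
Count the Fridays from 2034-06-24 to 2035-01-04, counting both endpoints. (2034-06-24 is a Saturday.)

2034-06-24 is a Saturday; the first Friday on or after it is 2034-06-30 (6 days later).
From 2034-06-30 to 2035-01-04: 0 + 31 + 31 + 30 + 31 + 30 + 31 + 4 = 188 days (rest of June, July, August, September, October, November, December, January).
188 ÷ 7 = 26 full weeks with remainder 6, so 26 more Fridays after the first → 27.

27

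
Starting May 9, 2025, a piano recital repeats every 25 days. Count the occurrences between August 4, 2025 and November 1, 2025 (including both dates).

Occurrences land 25·i days after May 9, 2025 for i = 0, 1, 2, …
August 4, 2025 is 87 days after the start; 87 ÷ 25 = 3 remainder 12; since the remainder is 12, round up to i = 4. First occurrence in the window: #5 on August 17, 2025 (4×25 = 100 days in).
November 1, 2025 is 176 days after the start; 176 ÷ 25 = 7 remainder 1. Last occurrence in the window: #8 on October 31, 2025.
Occurrences #5 through #8: 4 in total.

4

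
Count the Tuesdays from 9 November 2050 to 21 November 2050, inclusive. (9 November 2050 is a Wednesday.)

1

9 November 2050 is a Wednesday; the first Tuesday on or after it is 15 November 2050 (6 days later).
From 15 November 2050 to 21 November 2050 is 21 − 15 = 6 days.
6 ÷ 7 = 0 full weeks with remainder 6, so 0 more Tuesdays after the first → 1.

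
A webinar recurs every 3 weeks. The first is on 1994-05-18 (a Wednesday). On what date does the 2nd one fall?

The 2nd occurrence is 1 interval after the first: 1 × 21 = 21 days after 1994-05-18.
May has 31 days — 13 days to the end of May leaves 8.
8 days into June → 1994-06-08.

1994-06-08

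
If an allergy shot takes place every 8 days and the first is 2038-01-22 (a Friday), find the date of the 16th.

2038-05-22

The 16th occurrence is 15 intervals after the first: 15 × 8 = 120 days after 2038-01-22.
January has 31 days — 9 days to the end of January leaves 111.
February has 28 days (83 left).
March has 31 days (52 left).
April has 30 days (22 left).
22 days into May → 2038-05-22.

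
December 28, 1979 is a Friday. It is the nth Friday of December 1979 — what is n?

Day 28 falls in week ⌈28/7⌉ of the month.
Days 1–7 hold the 1st Friday, 8–14 the 2nd, 15–21 the 3rd, 22–28 the 4th, 29–31 the 5th.
28 is in the range for the 4th.

4th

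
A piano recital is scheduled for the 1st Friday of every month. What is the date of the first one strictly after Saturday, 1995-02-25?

February 1995 starts on a Wednesday, so its 1st Friday is 1995-02-03 (2 days in).
That is not after 1995-02-25, so look at March 1995.
March 1995 starts on a Wednesday, so its 1st Friday is 1995-03-03 (2 days in).

1995-03-03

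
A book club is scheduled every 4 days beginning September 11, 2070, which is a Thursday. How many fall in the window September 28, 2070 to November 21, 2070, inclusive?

Occurrences land 4·i days after September 11, 2070 for i = 0, 1, 2, …
September 28, 2070 is 17 days after the start; 17 ÷ 4 = 4 remainder 1; since the remainder is 1, round up to i = 5. First occurrence in the window: #6 on October 1, 2070 (5×4 = 20 days in).
November 21, 2070 is 71 days after the start; 71 ÷ 4 = 17 remainder 3. Last occurrence in the window: #18 on November 18, 2070.
Occurrences #6 through #18: 13 in total.

13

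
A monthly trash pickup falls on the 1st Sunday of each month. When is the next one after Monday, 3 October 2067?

6 November 2067

October 2067 starts on a Saturday, so its 1st Sunday is 2 October 2067 (1 day in).
That is not after 3 October 2067, so look at November 2067.
November 2067 starts on a Tuesday, so its 1st Sunday is 6 November 2067 (5 days in).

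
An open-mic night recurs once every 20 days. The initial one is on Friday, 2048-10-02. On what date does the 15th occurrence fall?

The 15th occurrence is 14 intervals after the first: 14 × 20 = 280 days after 2048-10-02.
October has 31 days — 29 days to the end of October leaves 251.
November has 30 days (221 left).
December has 31 days (190 left).
January has 31 days (159 left).
February has 28 days (131 left).
March has 31 days (100 left).
April has 30 days (70 left).
May has 31 days (39 left).
June has 30 days (9 left).
9 days into July → 2049-07-09.

2049-07-09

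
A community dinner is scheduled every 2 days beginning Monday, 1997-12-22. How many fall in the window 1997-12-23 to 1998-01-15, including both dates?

Occurrences land 2·i days after 1997-12-22 for i = 0, 1, 2, …
1997-12-23 is 1 day after the start; 1 ÷ 2 = 0 remainder 1; since the remainder is 1, round up to i = 1. First occurrence in the window: #2 on 1997-12-24 (1×2 = 2 days in).
1998-01-15 is 24 days after the start; 24 ÷ 2 = 12 remainder 0. Last occurrence in the window: #13 on 1998-01-15.
Occurrences #2 through #13: 12 in total.

12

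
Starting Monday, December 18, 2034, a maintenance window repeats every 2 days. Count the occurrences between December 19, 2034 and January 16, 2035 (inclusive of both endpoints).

Occurrences land 2·i days after December 18, 2034 for i = 0, 1, 2, …
December 19, 2034 is 1 day after the start; 1 ÷ 2 = 0 remainder 1; since the remainder is 1, round up to i = 1. First occurrence in the window: #2 on December 20, 2034 (1×2 = 2 days in).
January 16, 2035 is 29 days after the start; 29 ÷ 2 = 14 remainder 1. Last occurrence in the window: #15 on January 15, 2035.
Occurrences #2 through #15: 14 in total.

14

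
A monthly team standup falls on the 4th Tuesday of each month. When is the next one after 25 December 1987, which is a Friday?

26 January 1988

December 1987 starts on a Tuesday; its first Tuesday is the 1st, so the 4th Tuesday is the 22nd — 22 December 1987.
That is not after 25 December 1987, so look at January 1988.
January 1988 starts on a Friday; its first Tuesday is the 5th, so the 4th Tuesday is the 26th — 26 January 1988.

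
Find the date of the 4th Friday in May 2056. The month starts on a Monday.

May 26, 2056

May 2056 begins on a Monday, so the first Friday is May 5 (4 days later).
The 4th Friday is 3 weeks later: 5 + 21 = 26.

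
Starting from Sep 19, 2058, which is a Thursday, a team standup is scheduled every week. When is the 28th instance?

The 28th occurrence is 27 intervals after the first: 27 × 7 = 189 days after Sep 19, 2058.
Sep has 30 days — 11 days to the end of Sep leaves 178.
Oct has 31 days (147 left).
Nov has 30 days (117 left).
Dec has 31 days (86 left).
Jan has 31 days (55 left).
Feb has 28 days (27 left).
27 days into Mar → Mar 27, 2059.

Mar 27, 2059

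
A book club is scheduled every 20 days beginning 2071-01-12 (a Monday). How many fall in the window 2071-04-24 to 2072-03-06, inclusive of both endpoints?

Occurrences land 20·i days after 2071-01-12 for i = 0, 1, 2, …
2071-04-24 is 102 days after the start; 102 ÷ 20 = 5 remainder 2; since the remainder is 2, round up to i = 6. First occurrence in the window: #7 on 2071-05-12 (6×20 = 120 days in).
2072-03-06 is 419 days after the start; 419 ÷ 20 = 20 remainder 19. Last occurrence in the window: #21 on 2072-02-16.
Occurrences #7 through #21: 15 in total.

15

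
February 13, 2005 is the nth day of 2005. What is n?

Days in months before February: 31 = 31.
Plus 13 days into February → day 44.

44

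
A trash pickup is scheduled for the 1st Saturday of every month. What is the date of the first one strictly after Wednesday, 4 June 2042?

June 2042 starts on a Sunday, so its 1st Saturday is 7 June 2042 (6 days in).
7 June 2042 is after 4 June 2042, so that is the next one.

7 June 2042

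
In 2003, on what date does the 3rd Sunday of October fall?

October 2003 begins on a Wednesday, so the first Sunday is October 5 (4 days later).
The 3rd Sunday is 2 weeks later: 5 + 14 = 19.

19 October 2003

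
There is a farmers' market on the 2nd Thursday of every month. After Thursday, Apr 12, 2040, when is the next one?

Apr 2040 starts on a Sunday; its first Thursday is the 5th, so the 2nd Thursday is the 12th — Apr 12, 2040.
That is not after Apr 12, 2040, so look at May 2040.
May 2040 starts on a Tuesday; its first Thursday is the 3rd, so the 2nd Thursday is the 10th — May 10, 2040.

May 10, 2040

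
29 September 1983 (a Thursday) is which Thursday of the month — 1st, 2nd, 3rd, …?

5th

Day 29 falls in week ⌈29/7⌉ of the month.
Days 1–7 hold the 1st Thursday, 8–14 the 2nd, 15–21 the 3rd, 22–28 the 4th, 29–31 the 5th.
29 is in the range for the 5th.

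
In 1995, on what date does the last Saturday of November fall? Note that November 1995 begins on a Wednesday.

November 25, 1995

November 1995 begins on a Wednesday, so the first Saturday is November 4 (3 days later).
November 1995 has 30 days. Adding weeks: 4, 11, 18, 25 — the last one ≤ 30 is the 25th.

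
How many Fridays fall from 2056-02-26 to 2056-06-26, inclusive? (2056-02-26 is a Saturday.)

17

2056-02-26 is a Saturday; the first Friday on or after it is 2056-03-03 (6 days later).
From 2056-03-03 to 2056-06-26: 28 + 30 + 31 + 26 = 115 days (rest of March, April, May, June).
115 ÷ 7 = 16 full weeks with remainder 3, so 16 more Fridays after the first → 17.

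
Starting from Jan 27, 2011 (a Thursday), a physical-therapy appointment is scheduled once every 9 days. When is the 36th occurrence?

The 36th occurrence is 35 intervals after the first: 35 × 9 = 315 days after Jan 27, 2011.
Jan has 31 days — 4 days to the end of Jan leaves 311.
Feb has 28 days (283 left).
Mar has 31 days (252 left).
Apr has 30 days (222 left).
May has 31 days (191 left).
Jun has 30 days (161 left).
Jul has 31 days (130 left).
Aug has 31 days (99 left).
Sep has 30 days (69 left).
Oct has 31 days (38 left).
Nov has 30 days (8 left).
8 days into Dec → Dec 8, 2011.

Dec 8, 2011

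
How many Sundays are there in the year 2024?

52

2024-01-01 is a Monday; the first Sunday on or after it is 2024-01-07 (6 days later).
From 2024-01-07 to 2024-12-31: 24 + 29 + 31 + 30 + 31 + 30 + 31 + 31 + 30 + 31 + 30 + 31 = 359 days (rest of January, February, March, April, May, June, July, August, September, October, November, December).
359 ÷ 7 = 51 full weeks with remainder 2, so 51 more Sundays after the first → 52.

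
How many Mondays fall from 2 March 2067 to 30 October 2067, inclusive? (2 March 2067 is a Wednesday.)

34

2 March 2067 is a Wednesday; the first Monday on or after it is 7 March 2067 (5 days later).
From 7 March 2067 to 30 October 2067: 24 + 30 + 31 + 30 + 31 + 31 + 30 + 30 = 237 days (rest of March, April, May, June, July, August, September, October).
237 ÷ 7 = 33 full weeks with remainder 6, so 33 more Mondays after the first → 34.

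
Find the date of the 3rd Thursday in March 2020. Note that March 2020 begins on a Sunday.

March 2020 begins on a Sunday, so the first Thursday is March 5 (4 days later).
The 3rd Thursday is 2 weeks later: 5 + 14 = 19.

19 March 2020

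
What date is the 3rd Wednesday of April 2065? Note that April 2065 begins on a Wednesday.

April 15, 2065

April 2065 begins on a Wednesday, so the first Wednesday is April 1.
The 3rd Wednesday is 2 weeks later: 1 + 14 = 15.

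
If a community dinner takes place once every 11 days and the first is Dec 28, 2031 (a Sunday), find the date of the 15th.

May 30, 2032

The 15th occurrence is 14 intervals after the first: 14 × 11 = 154 days after Dec 28, 2031.
Dec has 31 days — 3 days to the end of Dec leaves 151.
Jan has 31 days (120 left).
Feb has 29 days (91 left).
Mar has 31 days (60 left).
Apr has 30 days (30 left).
30 days into May → May 30, 2032.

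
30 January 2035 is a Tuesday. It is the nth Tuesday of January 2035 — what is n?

Day 30 falls in week ⌈30/7⌉ of the month.
Days 1–7 hold the 1st Tuesday, 8–14 the 2nd, 15–21 the 3rd, 22–28 the 4th, 29–31 the 5th.
30 is in the range for the 5th.

5th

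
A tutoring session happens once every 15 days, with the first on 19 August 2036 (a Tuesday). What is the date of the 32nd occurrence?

The 32nd occurrence is 31 intervals after the first: 31 × 15 = 465 days after 19 August 2036.
August has 31 days — 12 days to the end of August leaves 453.
From end of August to end of 2036 is 122 days (331 left).
January has 31 days (300 left).
February has 28 days (272 left).
March has 31 days (241 left).
April has 30 days (211 left).
May has 31 days (180 left).
June has 30 days (150 left).
July has 31 days (119 left).
August has 31 days (88 left).
September has 30 days (58 left).
October has 31 days (27 left).
27 days into November → 27 November 2037.

27 November 2037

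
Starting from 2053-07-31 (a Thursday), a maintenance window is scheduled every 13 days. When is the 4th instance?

2053-09-08

The 4th occurrence is 3 intervals after the first: 3 × 13 = 39 days after 2053-07-31.
July has 31 days — 0 days to the end of July leaves 39.
August has 31 days (8 left).
8 days into September → 2053-09-08.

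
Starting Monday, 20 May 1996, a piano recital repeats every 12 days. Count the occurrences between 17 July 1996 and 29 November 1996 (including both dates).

12

Occurrences land 12·i days after 20 May 1996 for i = 0, 1, 2, …
17 July 1996 is 58 days after the start; 58 ÷ 12 = 4 remainder 10; since the remainder is 10, round up to i = 5. First occurrence in the window: #6 on 19 July 1996 (5×12 = 60 days in).
29 November 1996 is 193 days after the start; 193 ÷ 12 = 16 remainder 1. Last occurrence in the window: #17 on 28 November 1996.
Occurrences #6 through #17: 12 in total.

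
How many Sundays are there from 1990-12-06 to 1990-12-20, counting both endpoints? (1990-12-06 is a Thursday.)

2

1990-12-06 is a Thursday; the first Sunday on or after it is 1990-12-09 (3 days later).
From 1990-12-09 to 1990-12-20 is 20 − 9 = 11 days.
11 ÷ 7 = 1 full weeks with remainder 4, so 1 more Sundays after the first → 2.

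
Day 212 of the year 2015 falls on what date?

2015-07-31

January has 31 days (212 − 31 = 181 remain).
February has 28 days (181 − 28 = 153 remain).
March has 31 days (153 − 31 = 122 remain).
April has 30 days (122 − 30 = 92 remain).
May has 31 days (92 − 31 = 61 remain).
June has 30 days (61 − 30 = 31 remain).
31 into July → July 31.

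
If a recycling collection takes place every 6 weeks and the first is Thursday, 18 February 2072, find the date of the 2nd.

31 March 2072

The 2nd occurrence is 1 interval after the first: 1 × 42 = 42 days after 18 February 2072.
February has 29 days — 11 days to the end of February leaves 31.
31 days into March → 31 March 2072.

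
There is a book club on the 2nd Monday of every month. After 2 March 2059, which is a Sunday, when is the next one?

10 March 2059

March 2059 starts on a Saturday; its first Monday is the 3rd, so the 2nd Monday is the 10th — 10 March 2059.
10 March 2059 is after 2 March 2059, so that is the next one.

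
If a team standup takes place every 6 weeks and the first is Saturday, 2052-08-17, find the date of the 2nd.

2052-09-28

The 2nd occurrence is 1 interval after the first: 1 × 42 = 42 days after 2052-08-17.
August has 31 days — 14 days to the end of August leaves 28.
28 days into September → 2052-09-28.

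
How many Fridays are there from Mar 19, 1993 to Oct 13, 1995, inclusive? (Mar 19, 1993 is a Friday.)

135

Mar 19, 1993 is a Friday; the first Friday on or after it is Mar 19, 1993.
From Mar 19, 1993 to Oct 13, 1995: 287 + 365 + 286 = 938 days (rest of 1993, 1994, to Oct 13, 1995 in 1995).
938 ÷ 7 = 134 full weeks with remainder 0, so 134 more Fridays after the first → 135.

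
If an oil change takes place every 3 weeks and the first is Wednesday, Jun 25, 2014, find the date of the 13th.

The 13th occurrence is 12 intervals after the first: 12 × 21 = 252 days after Jun 25, 2014.
Jun has 30 days — 5 days to the end of Jun leaves 247.
Jul has 31 days (216 left).
Aug has 31 days (185 left).
Sep has 30 days (155 left).
Oct has 31 days (124 left).
Nov has 30 days (94 left).
Dec has 31 days (63 left).
Jan has 31 days (32 left).
Feb has 28 days (4 left).
4 days into Mar → Mar 4, 2015.

Mar 4, 2015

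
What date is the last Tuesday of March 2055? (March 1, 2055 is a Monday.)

30 March 2055

March 2055 begins on a Monday, so the first Tuesday is March 2 (1 day later).
March 2055 has 31 days. Adding weeks: 2, 9, 16, 23, 30 — the last one ≤ 31 is the 30th.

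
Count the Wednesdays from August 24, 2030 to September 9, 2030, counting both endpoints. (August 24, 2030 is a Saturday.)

2

August 24, 2030 is a Saturday; the first Wednesday on or after it is August 28, 2030 (4 days later).
From August 28, 2030 to September 9, 2030: 3 + 9 = 12 days (rest of August, September).
12 ÷ 7 = 1 full weeks with remainder 5, so 1 more Wednesdays after the first → 2.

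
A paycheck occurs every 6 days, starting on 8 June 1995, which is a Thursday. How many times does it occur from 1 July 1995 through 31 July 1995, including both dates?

Occurrences land 6·i days after 8 June 1995 for i = 0, 1, 2, …
1 July 1995 is 23 days after the start; 23 ÷ 6 = 3 remainder 5; since the remainder is 5, round up to i = 4. First occurrence in the window: #5 on 2 July 1995 (4×6 = 24 days in).
31 July 1995 is 53 days after the start; 53 ÷ 6 = 8 remainder 5. Last occurrence in the window: #9 on 26 July 1995.
Occurrences #5 through #9: 5 in total.

5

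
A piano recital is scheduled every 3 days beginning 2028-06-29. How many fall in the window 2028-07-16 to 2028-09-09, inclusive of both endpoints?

19

Occurrences land 3·i days after 2028-06-29 for i = 0, 1, 2, …
2028-07-16 is 17 days after the start; 17 ÷ 3 = 5 remainder 2; since the remainder is 2, round up to i = 6. First occurrence in the window: #7 on 2028-07-17 (6×3 = 18 days in).
2028-09-09 is 72 days after the start; 72 ÷ 3 = 24 remainder 0. Last occurrence in the window: #25 on 2028-09-09.
Occurrences #7 through #25: 19 in total.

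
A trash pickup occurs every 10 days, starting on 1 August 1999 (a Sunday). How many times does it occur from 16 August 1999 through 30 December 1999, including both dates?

Occurrences land 10·i days after 1 August 1999 for i = 0, 1, 2, …
16 August 1999 is 15 days after the start; 15 ÷ 10 = 1 remainder 5; since the remainder is 5, round up to i = 2. First occurrence in the window: #3 on 21 August 1999 (2×10 = 20 days in).
30 December 1999 is 151 days after the start; 151 ÷ 10 = 15 remainder 1. Last occurrence in the window: #16 on 29 December 1999.
Occurrences #3 through #16: 14 in total.

14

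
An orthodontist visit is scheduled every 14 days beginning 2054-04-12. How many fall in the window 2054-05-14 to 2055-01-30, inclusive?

Occurrences land 14·i days after 2054-04-12 for i = 0, 1, 2, …
2054-05-14 is 32 days after the start; 32 ÷ 14 = 2 remainder 4; since the remainder is 4, round up to i = 3. First occurrence in the window: #4 on 2054-05-24 (3×14 = 42 days in).
2055-01-30 is 293 days after the start; 293 ÷ 14 = 20 remainder 13. Last occurrence in the window: #21 on 2055-01-17.
Occurrences #4 through #21: 18 in total.

18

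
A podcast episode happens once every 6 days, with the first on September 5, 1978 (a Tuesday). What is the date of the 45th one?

The 45th occurrence is 44 intervals after the first: 44 × 6 = 264 days after September 5, 1978.
September has 30 days — 25 days to the end of September leaves 239.
October has 31 days (208 left).
November has 30 days (178 left).
December has 31 days (147 left).
January has 31 days (116 left).
February has 28 days (88 left).
March has 31 days (57 left).
April has 30 days (27 left).
27 days into May → May 27, 1979.

May 27, 1979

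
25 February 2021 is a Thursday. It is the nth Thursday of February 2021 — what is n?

Day 25 falls in week ⌈25/7⌉ of the month.
Days 1–7 hold the 1st Thursday, 8–14 the 2nd, 15–21 the 3rd, 22–28 the 4th, 29–31 the 5th.
25 is in the range for the 4th.

4th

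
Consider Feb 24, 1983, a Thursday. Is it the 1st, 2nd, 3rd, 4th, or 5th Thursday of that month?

4th

Day 24 falls in week ⌈24/7⌉ of the month.
Days 1–7 hold the 1st Thursday, 8–14 the 2nd, 15–21 the 3rd, 22–28 the 4th, 29–31 the 5th.
24 is in the range for the 4th.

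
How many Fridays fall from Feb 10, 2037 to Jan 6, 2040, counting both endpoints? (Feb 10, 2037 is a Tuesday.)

Feb 10, 2037 is a Tuesday; the first Friday on or after it is Feb 13, 2037 (3 days later).
From Feb 13, 2037 to Jan 6, 2040: 321 + 365 + 365 + 6 = 1057 days (rest of 2037, 2038, 2039, to Jan 6, 2040 in 2040).
1057 ÷ 7 = 151 full weeks with remainder 0, so 151 more Fridays after the first → 152.

152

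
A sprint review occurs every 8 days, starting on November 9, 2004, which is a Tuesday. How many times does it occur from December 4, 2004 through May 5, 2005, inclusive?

19

Occurrences land 8·i days after November 9, 2004 for i = 0, 1, 2, …
December 4, 2004 is 25 days after the start; 25 ÷ 8 = 3 remainder 1; since the remainder is 1, round up to i = 4. First occurrence in the window: #5 on December 11, 2004 (4×8 = 32 days in).
May 5, 2005 is 177 days after the start; 177 ÷ 8 = 22 remainder 1. Last occurrence in the window: #23 on May 4, 2005.
Occurrences #5 through #23: 19 in total.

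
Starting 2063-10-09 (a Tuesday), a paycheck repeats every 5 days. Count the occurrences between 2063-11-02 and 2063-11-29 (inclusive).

6

Occurrences land 5·i days after 2063-10-09 for i = 0, 1, 2, …
2063-11-02 is 24 days after the start; 24 ÷ 5 = 4 remainder 4; since the remainder is 4, round up to i = 5. First occurrence in the window: #6 on 2063-11-03 (5×5 = 25 days in).
2063-11-29 is 51 days after the start; 51 ÷ 5 = 10 remainder 1. Last occurrence in the window: #11 on 2063-11-28.
Occurrences #6 through #11: 6 in total.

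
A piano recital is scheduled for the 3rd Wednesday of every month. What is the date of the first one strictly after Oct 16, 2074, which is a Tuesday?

Oct 17, 2074

Oct 2074 starts on a Monday; its first Wednesday is the 3rd, so the 3rd Wednesday is the 17th — Oct 17, 2074.
Oct 17, 2074 is after Oct 16, 2074, so that is the next one.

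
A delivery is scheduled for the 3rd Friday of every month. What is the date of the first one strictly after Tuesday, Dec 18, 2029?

Dec 21, 2029

Dec 2029 starts on a Saturday; its first Friday is the 7th, so the 3rd Friday is the 21st — Dec 21, 2029.
Dec 21, 2029 is after Dec 18, 2029, so that is the next one.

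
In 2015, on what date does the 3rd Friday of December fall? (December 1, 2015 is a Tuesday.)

December 18, 2015

December 2015 begins on a Tuesday, so the first Friday is December 4 (3 days later).
The 3rd Friday is 2 weeks later: 4 + 14 = 18.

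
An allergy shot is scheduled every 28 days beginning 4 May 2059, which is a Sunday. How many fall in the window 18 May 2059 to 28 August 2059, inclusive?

Occurrences land 28·i days after 4 May 2059 for i = 0, 1, 2, …
18 May 2059 is 14 days after the start; 14 ÷ 28 = 0 remainder 14; since the remainder is 14, round up to i = 1. First occurrence in the window: #2 on 1 June 2059 (1×28 = 28 days in).
28 August 2059 is 116 days after the start; 116 ÷ 28 = 4 remainder 4. Last occurrence in the window: #5 on 24 August 2059.
Occurrences #2 through #5: 4 in total.

4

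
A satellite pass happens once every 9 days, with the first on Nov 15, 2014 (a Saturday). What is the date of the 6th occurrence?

Dec 30, 2014

The 6th occurrence is 5 intervals after the first: 5 × 9 = 45 days after Nov 15, 2014.
Nov has 30 days — 15 days to the end of Nov leaves 30.
30 days into Dec → Dec 30, 2014.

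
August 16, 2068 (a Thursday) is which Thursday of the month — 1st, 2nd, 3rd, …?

Day 16 falls in week ⌈16/7⌉ of the month.
Days 1–7 hold the 1st Thursday, 8–14 the 2nd, 15–21 the 3rd, 22–28 the 4th, 29–31 the 5th.
16 is in the range for the 3rd.

3rd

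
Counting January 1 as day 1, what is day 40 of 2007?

9 February 2007

January has 31 days (40 − 31 = 9 remain).
9 into February → February 9.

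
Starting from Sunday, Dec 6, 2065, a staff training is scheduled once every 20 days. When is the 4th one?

The 4th occurrence is 3 intervals after the first: 3 × 20 = 60 days after Dec 6, 2065.
Dec has 31 days — 25 days to the end of Dec leaves 35.
Jan has 31 days (4 left).
4 days into Feb → Feb 4, 2066.

Feb 4, 2066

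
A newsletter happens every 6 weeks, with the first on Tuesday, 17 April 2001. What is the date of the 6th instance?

13 November 2001

The 6th occurrence is 5 intervals after the first: 5 × 42 = 210 days after 17 April 2001.
April has 30 days — 13 days to the end of April leaves 197.
May has 31 days (166 left).
June has 30 days (136 left).
July has 31 days (105 left).
August has 31 days (74 left).
September has 30 days (44 left).
October has 31 days (13 left).
13 days into November → 13 November 2001.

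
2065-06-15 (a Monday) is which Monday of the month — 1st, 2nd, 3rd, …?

3rd

Day 15 falls in week ⌈15/7⌉ of the month.
Days 1–7 hold the 1st Monday, 8–14 the 2nd, 15–21 the 3rd, 22–28 the 4th, 29–31 the 5th.
15 is in the range for the 3rd.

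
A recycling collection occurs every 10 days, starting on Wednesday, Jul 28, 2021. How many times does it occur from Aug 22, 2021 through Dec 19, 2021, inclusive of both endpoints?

Occurrences land 10·i days after Jul 28, 2021 for i = 0, 1, 2, …
Aug 22, 2021 is 25 days after the start; 25 ÷ 10 = 2 remainder 5; since the remainder is 5, round up to i = 3. First occurrence in the window: #4 on Aug 27, 2021 (3×10 = 30 days in).
Dec 19, 2021 is 144 days after the start; 144 ÷ 10 = 14 remainder 4. Last occurrence in the window: #15 on Dec 15, 2021.
Occurrences #4 through #15: 12 in total.

12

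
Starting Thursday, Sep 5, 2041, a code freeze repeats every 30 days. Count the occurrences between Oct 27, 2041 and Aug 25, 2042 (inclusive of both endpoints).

Occurrences land 30·i days after Sep 5, 2041 for i = 0, 1, 2, …
Oct 27, 2041 is 52 days after the start; 52 ÷ 30 = 1 remainder 22; since the remainder is 22, round up to i = 2. First occurrence in the window: #3 on Nov 4, 2041 (2×30 = 60 days in).
Aug 25, 2042 is 354 days after the start; 354 ÷ 30 = 11 remainder 24. Last occurrence in the window: #12 on Aug 1, 2042.
Occurrences #3 through #12: 10 in total.

10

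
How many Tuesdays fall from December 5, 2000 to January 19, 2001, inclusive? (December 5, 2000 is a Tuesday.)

7

December 5, 2000 is a Tuesday; the first Tuesday on or after it is December 5, 2000.
From December 5, 2000 to January 19, 2001: 26 + 19 = 45 days (rest of December, January).
45 ÷ 7 = 6 full weeks with remainder 3, so 6 more Tuesdays after the first → 7.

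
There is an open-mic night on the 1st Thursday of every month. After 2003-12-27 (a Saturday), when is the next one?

2004-01-01

December 2003 starts on a Monday, so its 1st Thursday is 2003-12-04 (3 days in).
That is not after 2003-12-27, so look at January 2004.
January 2004 starts on a Thursday, so its 1st Thursday is 2004-01-01.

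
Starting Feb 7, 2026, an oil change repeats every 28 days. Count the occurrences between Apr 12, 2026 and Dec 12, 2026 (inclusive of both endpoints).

Occurrences land 28·i days after Feb 7, 2026 for i = 0, 1, 2, …
Apr 12, 2026 is 64 days after the start; 64 ÷ 28 = 2 remainder 8; since the remainder is 8, round up to i = 3. First occurrence in the window: #4 on May 2, 2026 (3×28 = 84 days in).
Dec 12, 2026 is 308 days after the start; 308 ÷ 28 = 11 remainder 0. Last occurrence in the window: #12 on Dec 12, 2026.
Occurrences #4 through #12: 9 in total.

9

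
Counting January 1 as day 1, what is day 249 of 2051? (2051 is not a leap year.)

January has 31 days (249 − 31 = 218 remain).
February has 28 days (218 − 28 = 190 remain).
March has 31 days (190 − 31 = 159 remain).
April has 30 days (159 − 30 = 129 remain).
May has 31 days (129 − 31 = 98 remain).
June has 30 days (98 − 30 = 68 remain).
July has 31 days (68 − 31 = 37 remain).
August has 31 days (37 − 31 = 6 remain).
6 into September → September 6.

6 September 2051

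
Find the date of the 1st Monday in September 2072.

2072-09-05

September 2072 begins on a Thursday, so the first Monday is September 5 (4 days later).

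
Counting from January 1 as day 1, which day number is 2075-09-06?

Days in months before September: 31 + 28 + 31 + 30 + 31 + 30 + 31 + 31 = 243.
Plus 6 days into September → day 249.

249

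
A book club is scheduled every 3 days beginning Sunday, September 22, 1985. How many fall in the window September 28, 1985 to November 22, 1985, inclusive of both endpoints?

Occurrences land 3·i days after September 22, 1985 for i = 0, 1, 2, …
September 28, 1985 is 6 days after the start; 6 ÷ 3 = 2 remainder 0. First occurrence in the window: #3 on September 28, 1985 (2×3 = 6 days in).
November 22, 1985 is 61 days after the start; 61 ÷ 3 = 20 remainder 1. Last occurrence in the window: #21 on November 21, 1985.
Occurrences #3 through #21: 19 in total.

19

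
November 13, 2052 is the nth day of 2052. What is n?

Days in months before November: 31 + 29 + 31 + 30 + 31 + 30 + 31 + 31 + 30 + 31 = 305.
Plus 13 days into November → day 318.

318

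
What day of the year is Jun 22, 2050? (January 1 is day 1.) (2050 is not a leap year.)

173

Days in months before Jun: 31 + 28 + 31 + 30 + 31 = 151.
Plus 22 days into Jun → day 173.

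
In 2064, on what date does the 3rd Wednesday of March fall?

March 2064 begins on a Saturday, so the first Wednesday is March 5 (4 days later).
The 3rd Wednesday is 2 weeks later: 5 + 14 = 19.

March 19, 2064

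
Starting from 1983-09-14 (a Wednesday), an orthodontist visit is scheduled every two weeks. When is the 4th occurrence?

The 4th occurrence is 3 intervals after the first: 3 × 14 = 42 days after 1983-09-14.
September has 30 days — 16 days to the end of September leaves 26.
26 days into October → 1983-10-26.

1983-10-26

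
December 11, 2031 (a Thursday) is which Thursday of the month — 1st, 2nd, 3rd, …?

2nd

Day 11 falls in week ⌈11/7⌉ of the month.
Days 1–7 hold the 1st Thursday, 8–14 the 2nd, 15–21 the 3rd, 22–28 the 4th, 29–31 the 5th.
11 is in the range for the 2nd.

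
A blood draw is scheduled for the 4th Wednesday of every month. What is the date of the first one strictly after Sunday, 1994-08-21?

1994-08-24

August 1994 starts on a Monday; its first Wednesday is the 3rd, so the 4th Wednesday is the 24th — 1994-08-24.
1994-08-24 is after 1994-08-21, so that is the next one.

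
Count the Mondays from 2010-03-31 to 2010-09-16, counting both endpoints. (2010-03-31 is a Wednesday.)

24

2010-03-31 is a Wednesday; the first Monday on or after it is 2010-04-05 (5 days later).
From 2010-04-05 to 2010-09-16: 25 + 31 + 30 + 31 + 31 + 16 = 164 days (rest of April, May, June, July, August, September).
164 ÷ 7 = 23 full weeks with remainder 3, so 23 more Mondays after the first → 24.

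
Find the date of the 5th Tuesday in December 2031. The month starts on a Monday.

December 2031 begins on a Monday, so the first Tuesday is December 2 (1 day later).
The 5th Tuesday is 4 weeks later: 2 + 28 = 30.

30 December 2031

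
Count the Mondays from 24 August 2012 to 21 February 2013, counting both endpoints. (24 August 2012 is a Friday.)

24 August 2012 is a Friday; the first Monday on or after it is 27 August 2012 (3 days later).
From 27 August 2012 to 21 February 2013: 4 + 30 + 31 + 30 + 31 + 31 + 21 = 178 days (rest of August, September, October, November, December, January, February).
178 ÷ 7 = 25 full weeks with remainder 3, so 25 more Mondays after the first → 26.

26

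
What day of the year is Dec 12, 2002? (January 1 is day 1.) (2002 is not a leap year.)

Days in months before Dec: 31 + 28 + 31 + 30 + 31 + 30 + 31 + 31 + 30 + 31 + 30 = 334.
Plus 12 days into Dec → day 346.

346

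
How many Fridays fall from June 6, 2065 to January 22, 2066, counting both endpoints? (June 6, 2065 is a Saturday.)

33

June 6, 2065 is a Saturday; the first Friday on or after it is June 12, 2065 (6 days later).
From June 12, 2065 to January 22, 2066: 18 + 31 + 31 + 30 + 31 + 30 + 31 + 22 = 224 days (rest of June, July, August, September, October, November, December, January).
224 ÷ 7 = 32 full weeks with remainder 0, so 32 more Fridays after the first → 33.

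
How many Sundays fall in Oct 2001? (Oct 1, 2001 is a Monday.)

4

Oct 1, 2001 is a Monday; the first Sunday on or after it is Oct 7, 2001 (6 days later).
From Oct 7, 2001 to Oct 31, 2001 is 31 − 7 = 24 days.
24 ÷ 7 = 3 full weeks with remainder 3, so 3 more Sundays after the first → 4.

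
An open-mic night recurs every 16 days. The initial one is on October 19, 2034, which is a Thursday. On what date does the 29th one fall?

January 10, 2036

The 29th occurrence is 28 intervals after the first: 28 × 16 = 448 days after October 19, 2034.
October has 31 days — 12 days to the end of October leaves 436.
From end of October to end of 2034 is 61 days (375 left).
2035 has 365 days (10 left).
10 days into January → January 10, 2036.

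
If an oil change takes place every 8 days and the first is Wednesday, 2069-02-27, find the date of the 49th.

The 49th occurrence is 48 intervals after the first: 48 × 8 = 384 days after 2069-02-27.
February has 28 days — 1 day to the end of February leaves 383.
March has 31 days (352 left).
April has 30 days (322 left).
May has 31 days (291 left).
June has 30 days (261 left).
July has 31 days (230 left).
August has 31 days (199 left).
September has 30 days (169 left).
October has 31 days (138 left).
November has 30 days (108 left).
December has 31 days (77 left).
January has 31 days (46 left).
February has 28 days (18 left).
18 days into March → 2070-03-18.

2070-03-18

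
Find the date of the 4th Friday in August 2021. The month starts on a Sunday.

August 27, 2021

August 2021 begins on a Sunday, so the first Friday is August 6 (5 days later).
The 4th Friday is 3 weeks later: 6 + 21 = 27.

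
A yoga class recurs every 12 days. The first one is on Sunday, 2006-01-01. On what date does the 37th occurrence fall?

The 37th occurrence is 36 intervals after the first: 36 × 12 = 432 days after 2006-01-01.
January has 31 days — 30 days to the end of January leaves 402.
From end of January to end of 2006 is 334 days (68 left).
January has 31 days (37 left).
February has 28 days (9 left).
9 days into March → 2007-03-09.

2007-03-09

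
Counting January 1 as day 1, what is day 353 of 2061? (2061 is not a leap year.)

January has 31 days (353 − 31 = 322 remain).
February has 28 days (322 − 28 = 294 remain).
March has 31 days (294 − 31 = 263 remain).
April has 30 days (263 − 30 = 233 remain).
May has 31 days (233 − 31 = 202 remain).
June has 30 days (202 − 30 = 172 remain).
July has 31 days (172 − 31 = 141 remain).
August has 31 days (141 − 31 = 110 remain).
September has 30 days (110 − 30 = 80 remain).
October has 31 days (80 − 31 = 49 remain).
November has 30 days (49 − 30 = 19 remain).
19 into December → December 19.

2061-12-19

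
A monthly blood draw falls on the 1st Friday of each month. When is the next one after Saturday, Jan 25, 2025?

Jan 2025 starts on a Wednesday, so its 1st Friday is Jan 3, 2025 (2 days in).
That is not after Jan 25, 2025, so look at Feb 2025.
Feb 2025 starts on a Saturday, so its 1st Friday is Feb 7, 2025 (6 days in).

Feb 7, 2025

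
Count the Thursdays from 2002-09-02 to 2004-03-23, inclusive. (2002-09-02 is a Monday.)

81

2002-09-02 is a Monday; the first Thursday on or after it is 2002-09-05 (3 days later).
From 2002-09-05 to 2004-03-23: 117 + 365 + 83 = 565 days (rest of 2002, 2003, to 2004-03-23 in 2004).
565 ÷ 7 = 80 full weeks with remainder 5, so 80 more Thursdays after the first → 81.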